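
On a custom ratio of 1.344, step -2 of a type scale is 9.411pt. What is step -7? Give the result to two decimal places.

2.15pt

9.411 ÷ 1.344⁵ = 9.411 ÷ 4.38527 ≈ 2.146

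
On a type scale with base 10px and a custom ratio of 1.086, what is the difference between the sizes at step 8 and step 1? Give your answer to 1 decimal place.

8.5px

Step 1: 10.0 × 1.086 = 10.860px
Step 8: 10.0 × 1.086⁸ = 19.348px
Difference: 19.348 − 10.860 = 8.488px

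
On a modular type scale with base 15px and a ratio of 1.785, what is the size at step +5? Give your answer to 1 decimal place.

271.8px

Each step on a modular scale multiplies by the ratio, so the size n steps from the base is base × ratioⁿ.
15.0 × 1.785⁵ = 15.0 × 18.12137 ≈ 271.82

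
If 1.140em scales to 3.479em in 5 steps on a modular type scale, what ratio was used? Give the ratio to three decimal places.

1.250

r⁵ = 3.479 / 1.140, so r = (3.479/1.140)^(1/5).
r = 3.0518^(1/5) ≈ 1.2500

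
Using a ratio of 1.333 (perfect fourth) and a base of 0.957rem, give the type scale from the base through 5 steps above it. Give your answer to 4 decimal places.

Step 0: 0.957rem
Step 1: 0.957 × 1.333 = 1.2757
Step 2: 0.957 × 1.333² = 1.7005
Step 3: 0.957 × 1.333³ = 2.2667
Step 4: 0.957 × 1.333⁴ = 3.0216
Step 5: 0.957 × 1.333⁵ = 4.0278

0.9570rem, 1.2757rem, 1.7005rem, 2.2667rem, 3.0216rem, 4.0278rem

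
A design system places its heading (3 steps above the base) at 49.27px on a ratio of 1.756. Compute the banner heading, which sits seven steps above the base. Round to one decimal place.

468.5px

49.27 × 1.756⁴ = 49.27 × 9.50819 ≈ 468.469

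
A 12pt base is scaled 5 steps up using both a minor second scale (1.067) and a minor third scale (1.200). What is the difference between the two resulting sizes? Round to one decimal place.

13.3pt

Minor second: 12.0 × 1.067⁵ = 16.596pt
Minor third: 12.0 × 1.200⁵ = 29.860pt
Difference: 29.860 − 16.596 = 13.264pt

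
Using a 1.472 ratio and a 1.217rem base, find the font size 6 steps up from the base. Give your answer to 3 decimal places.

12.380rem

1.217 × 1.472⁶ = 1.217 × 10.17295 ≈ 12.380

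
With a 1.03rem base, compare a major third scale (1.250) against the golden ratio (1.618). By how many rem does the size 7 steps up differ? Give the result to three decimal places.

Major third: 1.03 × 1.250⁷ = 4.91142rem
Golden ratio: 1.03 × 1.618⁷ = 29.90108rem
Difference: 29.90108 − 4.91142 = 24.98966rem

24.990rem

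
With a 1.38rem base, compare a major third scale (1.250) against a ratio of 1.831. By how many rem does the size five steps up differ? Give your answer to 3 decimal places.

Major third: 1.38 × 1.250⁵ = 4.21143rem
At 1.831: 1.38 × 1.831⁵ = 28.40016rem
Difference: 28.40016 − 4.21143 = 24.18873rem

24.189rem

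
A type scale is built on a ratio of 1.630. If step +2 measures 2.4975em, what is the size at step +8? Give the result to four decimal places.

Moving from step +2 to step +8 is 6 steps up, so multiply by r⁶.
2.4975 × 1.630⁶ = 2.4975 × 18.75537 ≈ 46.8415

46.8415em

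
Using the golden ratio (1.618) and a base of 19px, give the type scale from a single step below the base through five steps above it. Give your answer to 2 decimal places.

Step -1: 19.0 ÷ 1.618 = 11.74
Step 0: 19px
Step 1: 19.0 × 1.618 = 30.74
Step 2: 19.0 × 1.618² = 49.74
Step 3: 19.0 × 1.618³ = 80.48
Step 4: 19.0 × 1.618⁴ = 130.22
Step 5: 19.0 × 1.618⁵ = 210.69

11.74px, 19.00px, 30.74px, 49.74px, 80.48px, 130.22px, 210.69px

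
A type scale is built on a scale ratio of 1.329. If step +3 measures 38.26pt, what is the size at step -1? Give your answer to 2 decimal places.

The gap is -1 − (3) = -4 steps, so the factor is 1.329^-4.
38.26 ÷ 1.329⁴ = 38.26 ÷ 3.11961 ≈ 12.264

12.26pt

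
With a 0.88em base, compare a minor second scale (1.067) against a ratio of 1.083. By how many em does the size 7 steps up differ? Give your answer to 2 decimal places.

0.15em

Minor second: 0.88 × 1.067⁷ = 1.3856em
At 1.083: 0.88 × 1.083⁷ = 1.5377em
Difference: 1.5377 − 1.3856 = 0.1521em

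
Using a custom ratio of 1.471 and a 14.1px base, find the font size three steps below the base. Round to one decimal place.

4.4px

A modular type scale is a geometric sequence: sizeₙ = base × rⁿ.
14.1 ÷ 1.471³ = 14.1 ÷ 3.18301 ≈ 4.43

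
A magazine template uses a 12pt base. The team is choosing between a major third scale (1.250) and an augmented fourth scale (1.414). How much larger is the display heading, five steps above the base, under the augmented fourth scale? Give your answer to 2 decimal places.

Major third: 12.0 × 1.250⁵ = 36.6211pt
Augmented fourth: 12.0 × 1.414⁵ = 67.8310pt
Difference: 67.8310 − 36.6211 = 31.2099pt

31.21pt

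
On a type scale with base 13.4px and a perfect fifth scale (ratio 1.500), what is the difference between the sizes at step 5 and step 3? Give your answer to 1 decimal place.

56.5px

Step 3: 13.4 × 1.500³ = 45.225px
Step 5: 13.4 × 1.500⁵ = 101.756px
Difference: 101.756 − 45.225 = 56.531px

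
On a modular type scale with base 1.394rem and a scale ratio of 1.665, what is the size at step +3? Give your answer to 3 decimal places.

Each step on a modular scale multiplies by the ratio, so the size n steps from the base is base × ratioⁿ.
1.394 × 1.665³ = 1.394 × 4.61575 ≈ 6.434

6.434rem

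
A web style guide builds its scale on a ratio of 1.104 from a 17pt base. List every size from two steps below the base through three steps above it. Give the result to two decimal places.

13.95pt, 15.40pt, 17.00pt, 18.77pt, 20.72pt, 22.87pt

Step -2: 17.0 ÷ 1.104² = 13.95
Step -1: 17.0 ÷ 1.104 = 15.40
Step 0: 17pt
Step 1: 17.0 × 1.104 = 18.77
Step 2: 17.0 × 1.104² = 20.72
Step 3: 17.0 × 1.104³ = 22.87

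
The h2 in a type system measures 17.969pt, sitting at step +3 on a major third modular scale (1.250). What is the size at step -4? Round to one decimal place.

17.969 ÷ 1.250⁷ = 17.969 ÷ 4.76837 ≈ 3.768

3.8pt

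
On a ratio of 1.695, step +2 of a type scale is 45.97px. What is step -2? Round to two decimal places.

The gap is -2 − (2) = -4 steps, so the factor is 1.695^-4.
45.97 ÷ 1.695⁴ = 45.97 ÷ 8.25427 ≈ 5.569

5.57px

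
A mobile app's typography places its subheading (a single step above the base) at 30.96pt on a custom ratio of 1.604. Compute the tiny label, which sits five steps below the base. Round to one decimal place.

1.8pt

30.96 ÷ 1.604⁶ = 30.96 ÷ 17.03045 ≈ 1.818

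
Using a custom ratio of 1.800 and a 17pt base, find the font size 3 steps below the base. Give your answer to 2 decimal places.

2.91pt

Every step multiplies by the scale ratio.
17.0 ÷ 1.800³ = 17.0 ÷ 5.83200 ≈ 2.91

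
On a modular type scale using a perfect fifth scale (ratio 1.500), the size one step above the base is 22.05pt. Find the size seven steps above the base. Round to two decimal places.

22.05 × 1.500⁶ = 22.05 × 11.39062 ≈ 251.163

251.16pt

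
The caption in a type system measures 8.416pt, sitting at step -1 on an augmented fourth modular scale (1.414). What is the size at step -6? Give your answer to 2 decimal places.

1.49pt

The gap is -6 − (-1) = -5 steps, so the factor is 1.414^-5.
8.416 ÷ 1.414⁵ = 8.416 ÷ 5.65258 ≈ 1.489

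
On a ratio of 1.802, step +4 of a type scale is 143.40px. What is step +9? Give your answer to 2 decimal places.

The gap is 9 − (4) = 5 steps, so the factor is 1.802^5.
143.40 × 1.802⁵ = 143.40 × 19.00089 ≈ 2724.728

2724.73px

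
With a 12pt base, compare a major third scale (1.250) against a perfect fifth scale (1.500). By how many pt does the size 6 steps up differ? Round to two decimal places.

Major third: 12.0 × 1.250⁶ = 45.7764pt
Perfect fifth: 12.0 × 1.500⁶ = 136.6875pt
Difference: 136.6875 − 45.7764 = 90.9111pt

90.91pt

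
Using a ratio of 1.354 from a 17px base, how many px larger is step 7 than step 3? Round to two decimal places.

99.63px

Step 3: 17.0 × 1.354³ = 42.1993px
Step 7: 17.0 × 1.354⁷ = 141.8337px
Difference: 141.8337 − 42.1993 = 99.6344px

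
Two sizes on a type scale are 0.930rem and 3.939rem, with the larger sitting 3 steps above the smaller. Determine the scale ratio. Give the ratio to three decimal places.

1.618

The ratio satisfies 0.930 × r³ = 3.939, so r = (3.939 / 0.930)^(1/3).
r = 4.2355^(1/3) ≈ 1.6180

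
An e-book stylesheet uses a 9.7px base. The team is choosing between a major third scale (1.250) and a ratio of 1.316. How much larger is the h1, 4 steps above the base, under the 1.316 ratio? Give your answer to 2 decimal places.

5.41px

Major third: 9.7 × 1.250⁴ = 23.6816px
At 1.316: 9.7 × 1.316⁴ = 29.0935px
Difference: 29.0935 − 23.6816 = 5.4119px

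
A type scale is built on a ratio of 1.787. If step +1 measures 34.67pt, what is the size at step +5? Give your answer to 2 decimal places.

34.67 × 1.787⁴ = 34.67 × 10.19761 ≈ 353.551

353.55pt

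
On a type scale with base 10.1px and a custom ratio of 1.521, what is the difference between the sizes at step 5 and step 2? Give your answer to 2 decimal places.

58.85px

Step 2: 10.1 × 1.521² = 23.3658px
Step 5: 10.1 × 1.521⁵ = 82.2181px
Difference: 82.2181 − 23.3658 = 58.8523px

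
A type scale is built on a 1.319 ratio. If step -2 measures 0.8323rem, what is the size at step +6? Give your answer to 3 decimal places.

7.625rem

Moving from step -2 to step +6 is 8 steps up, so multiply by r⁸.
0.8323 × 1.319⁸ = 0.8323 × 9.16133 ≈ 7.625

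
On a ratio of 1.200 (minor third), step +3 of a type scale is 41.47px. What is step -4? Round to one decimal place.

The gap is -4 − (3) = -7 steps, so the factor is 1.200^-7.
41.47 ÷ 1.200⁷ = 41.47 ÷ 3.58318 ≈ 11.574

11.6px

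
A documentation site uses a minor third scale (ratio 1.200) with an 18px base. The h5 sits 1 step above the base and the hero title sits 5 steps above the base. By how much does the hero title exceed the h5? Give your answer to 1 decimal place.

Step 1: 18.0 × 1.200 = 21.600px
Step 5: 18.0 × 1.200⁵ = 44.790px
Difference: 44.790 − 21.600 = 23.190px

23.2px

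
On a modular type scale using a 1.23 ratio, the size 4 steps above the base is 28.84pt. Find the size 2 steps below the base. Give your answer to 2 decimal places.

8.33pt

The gap is -2 − (4) = -6 steps, so the factor is 1.23^-6.
28.84 ÷ 1.23⁶ = 28.84 ÷ 3.46283 ≈ 8.328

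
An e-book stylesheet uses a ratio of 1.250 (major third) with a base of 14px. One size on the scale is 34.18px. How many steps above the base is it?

4

1.250ⁿ = 34.18 / 14 = 2.4414
n = ln(2.4414) / ln(1.250) = 0.8926 / 0.2231 ≈ 4.00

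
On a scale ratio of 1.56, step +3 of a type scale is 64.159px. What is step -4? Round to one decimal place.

2.9px

Moving from step +3 to step -4 is 7 steps down, so divide by r⁷.
64.159 ÷ 1.56⁷ = 64.159 ÷ 22.48393 ≈ 2.854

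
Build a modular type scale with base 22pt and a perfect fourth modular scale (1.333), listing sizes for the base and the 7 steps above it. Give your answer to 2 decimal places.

22.00pt, 29.33pt, 39.09pt, 52.11pt, 69.46pt, 92.59pt, 123.43pt, 164.53pt

Step 0: 22pt
Step 1: 22.0 × 1.333 = 29.33
Step 2: 22.0 × 1.333² = 39.09
Step 3: 22.0 × 1.333³ = 52.11
Step 4: 22.0 × 1.333⁴ = 69.46
Step 5: 22.0 × 1.333⁵ = 92.59
Step 6: 22.0 × 1.333⁶ = 123.43
Step 7: 22.0 × 1.333⁷ = 164.53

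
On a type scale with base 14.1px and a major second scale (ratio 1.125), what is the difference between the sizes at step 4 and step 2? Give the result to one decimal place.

4.7px

Step 2: 14.1 × 1.125² = 17.845px
Step 4: 14.1 × 1.125⁴ = 22.585px
Difference: 22.585 − 17.845 = 4.740px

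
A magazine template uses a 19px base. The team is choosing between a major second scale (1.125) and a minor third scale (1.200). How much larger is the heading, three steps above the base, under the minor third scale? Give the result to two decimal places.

5.78px

Major second: 19.0 × 1.125³ = 27.0527px
Minor third: 19.0 × 1.200³ = 32.8320px
Difference: 32.8320 − 27.0527 = 5.7793px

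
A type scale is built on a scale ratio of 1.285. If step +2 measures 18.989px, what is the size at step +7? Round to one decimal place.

18.989 × 1.285⁵ = 18.989 × 3.50361 ≈ 66.530

66.5px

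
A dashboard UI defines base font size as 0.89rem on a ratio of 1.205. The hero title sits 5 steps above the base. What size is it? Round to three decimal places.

2.261rem

0.89 × 1.205⁵ = 0.89 × 2.54059 ≈ 2.261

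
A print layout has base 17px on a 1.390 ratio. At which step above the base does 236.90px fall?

8

1.390ⁿ = 236.90 / 17 = 13.9353
n = ln(13.9353) / ln(1.390) = 2.6344 / 0.3293 ≈ 8.00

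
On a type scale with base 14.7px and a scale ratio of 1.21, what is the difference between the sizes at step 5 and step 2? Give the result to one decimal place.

16.6px

Step 2: 14.7 × 1.21² = 21.522px
Step 5: 14.7 × 1.21⁵ = 38.128px
Difference: 38.128 − 21.522 = 16.606px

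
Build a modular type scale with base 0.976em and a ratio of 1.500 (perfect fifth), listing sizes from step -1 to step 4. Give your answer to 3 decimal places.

0.651em, 0.976em, 1.464em, 2.196em, 3.294em, 4.941em

Step -1: 0.976 ÷ 1.500 = 0.651
Step 0: 0.976em
Step 1: 0.976 × 1.500 = 1.464
Step 2: 0.976 × 1.500² = 2.196
Step 3: 0.976 × 1.500³ = 3.294
Step 4: 0.976 × 1.500⁴ = 4.941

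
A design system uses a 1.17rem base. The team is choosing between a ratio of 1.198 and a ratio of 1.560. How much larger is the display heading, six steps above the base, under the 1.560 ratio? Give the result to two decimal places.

At 1.198: 1.17 × 1.198⁶ = 3.4588rem
At 1.560: 1.17 × 1.560⁶ = 16.8629rem
Difference: 16.8629 − 3.4588 = 13.4041rem

13.40rem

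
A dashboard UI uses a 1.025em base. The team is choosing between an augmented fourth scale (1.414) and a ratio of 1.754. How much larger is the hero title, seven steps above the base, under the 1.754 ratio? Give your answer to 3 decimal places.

40.767em

Augmented fourth: 1.025 × 1.414⁷ = 11.58430em
At 1.754: 1.025 × 1.754⁷ = 52.35172em
Difference: 52.35172 − 11.58430 = 40.76742em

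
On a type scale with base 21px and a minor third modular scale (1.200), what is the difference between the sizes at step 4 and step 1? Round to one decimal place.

18.3px

Step 1: 21.0 × 1.200 = 25.200px
Step 4: 21.0 × 1.200⁴ = 43.546px
Difference: 43.546 − 25.200 = 18.346px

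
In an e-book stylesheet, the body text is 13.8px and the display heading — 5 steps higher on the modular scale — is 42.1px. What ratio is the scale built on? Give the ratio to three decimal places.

1.250

The ratio satisfies 13.8 × r⁵ = 42.1, so r = (42.1 / 13.8)^(1/5).
r = 3.0507^(1/5) ≈ 1.2499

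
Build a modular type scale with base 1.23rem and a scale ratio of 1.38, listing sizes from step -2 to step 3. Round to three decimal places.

Step -2: 1.23 ÷ 1.38² = 0.646
Step -1: 1.23 ÷ 1.38 = 0.891
Step 0: 1.23rem
Step 1: 1.23 × 1.38 = 1.697
Step 2: 1.23 × 1.38² = 2.342
Step 3: 1.23 × 1.38³ = 3.233

0.646rem, 0.891rem, 1.230rem, 1.697rem, 2.342rem, 3.233rem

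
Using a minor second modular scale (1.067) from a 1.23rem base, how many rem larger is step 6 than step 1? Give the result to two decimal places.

0.50rem

Step 1: 1.23 × 1.067 = 1.3124rem
Step 6: 1.23 × 1.067⁶ = 1.8151rem
Difference: 1.8151 − 1.3124 = 0.5027rem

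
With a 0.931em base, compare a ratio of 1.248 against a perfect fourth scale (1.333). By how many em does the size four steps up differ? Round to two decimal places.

At 1.248: 0.931 × 1.248⁴ = 2.2584em
Perfect fourth: 0.931 × 1.333⁴ = 2.9395em
Difference: 2.9395 − 2.2584 = 0.6811em

0.68em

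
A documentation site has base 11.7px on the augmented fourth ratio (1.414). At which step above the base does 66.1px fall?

1.414ⁿ = 66.1 / 11.7 = 5.6496
n = ln(5.6496) / ln(1.414) = 1.7316 / 0.3464 ≈ 5.00

5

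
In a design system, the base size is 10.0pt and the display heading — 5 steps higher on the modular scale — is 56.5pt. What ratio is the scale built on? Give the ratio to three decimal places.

r⁵ = 56.5 / 10.0, so r = (56.5/10.0)^(1/5).
r = 5.6500^(1/5) ≈ 1.4139

1.414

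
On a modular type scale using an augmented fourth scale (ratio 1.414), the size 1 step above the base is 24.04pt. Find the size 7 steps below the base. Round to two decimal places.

1.50pt

The gap is -7 − (1) = -8 steps, so the factor is 1.414^-8.
24.04 ÷ 1.414⁸ = 24.04 ÷ 15.98068 ≈ 1.504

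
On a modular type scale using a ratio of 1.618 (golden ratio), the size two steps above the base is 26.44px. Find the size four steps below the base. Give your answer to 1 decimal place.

Moving from step +2 to step -4 is 6 steps down, so divide by r⁶.
26.44 ÷ 1.618⁶ = 26.44 ÷ 17.94201 ≈ 1.474

1.5px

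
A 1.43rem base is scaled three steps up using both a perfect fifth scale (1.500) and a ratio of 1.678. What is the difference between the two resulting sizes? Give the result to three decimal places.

Perfect fifth: 1.43 × 1.500³ = 4.82625rem
At 1.678: 1.43 × 1.678³ = 6.75635rem
Difference: 6.75635 − 4.82625 = 1.93010rem

1.930rem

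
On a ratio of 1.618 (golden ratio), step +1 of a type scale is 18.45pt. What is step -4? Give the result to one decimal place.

18.45 ÷ 1.618⁵ = 18.45 ÷ 11.08901 ≈ 1.664

1.7pt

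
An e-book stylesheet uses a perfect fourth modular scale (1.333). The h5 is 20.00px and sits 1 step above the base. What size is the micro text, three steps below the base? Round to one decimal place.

Moving from step +1 to step -3 is 4 steps down, so divide by r⁴.
20.00 ÷ 1.333⁴ = 20.00 ÷ 3.15733 ≈ 6.334

6.3px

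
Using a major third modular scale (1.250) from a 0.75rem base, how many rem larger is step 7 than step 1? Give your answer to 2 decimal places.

Step 1: 0.75 × 1.250 = 0.9375rem
Step 7: 0.75 × 1.250⁷ = 3.5763rem
Difference: 3.5763 − 0.9375 = 2.6388rem

2.64rem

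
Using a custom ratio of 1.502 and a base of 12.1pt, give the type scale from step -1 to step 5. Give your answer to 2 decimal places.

Step -1: 12.1 ÷ 1.502 = 8.06
Step 0: 12.1pt
Step 1: 12.1 × 1.502 = 18.17
Step 2: 12.1 × 1.502² = 27.30
Step 3: 12.1 × 1.502³ = 41.00
Step 4: 12.1 × 1.502⁴ = 61.58
Step 5: 12.1 × 1.502⁵ = 92.50

8.06pt, 12.10pt, 18.17pt, 27.30pt, 41.00pt, 61.58pt, 92.50pt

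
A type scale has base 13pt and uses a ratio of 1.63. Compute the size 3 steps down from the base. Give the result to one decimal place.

Every step multiplies by the scale ratio.
13.0 ÷ 1.63³ = 13.0 ÷ 4.33075 ≈ 3.00

3.0pt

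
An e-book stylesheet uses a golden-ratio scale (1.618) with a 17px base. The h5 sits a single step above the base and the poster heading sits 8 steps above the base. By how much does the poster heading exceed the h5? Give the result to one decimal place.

Step 1: 17.0 × 1.618 = 27.506px
Step 8: 17.0 × 1.618⁸ = 798.504px
Difference: 798.504 − 27.506 = 770.998px

771.0px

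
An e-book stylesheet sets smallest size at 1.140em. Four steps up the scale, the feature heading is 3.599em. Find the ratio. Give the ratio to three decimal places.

r⁴ = 3.599 / 1.140, so r = (3.599/1.140)^(1/4).
r = 3.1570^(1/4) ≈ 1.3330

1.333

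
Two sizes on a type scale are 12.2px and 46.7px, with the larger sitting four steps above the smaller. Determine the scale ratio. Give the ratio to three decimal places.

r⁴ = 46.7 / 12.2, so r = (46.7/12.2)^(1/4).
r = 3.8279^(1/4) ≈ 1.3987

1.399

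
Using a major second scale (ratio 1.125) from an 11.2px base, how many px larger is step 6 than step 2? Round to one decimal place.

Step 2: 11.2 × 1.125² = 14.175px
Step 6: 11.2 × 1.125⁶ = 22.706px
Difference: 22.706 − 14.175 = 8.531px

8.5px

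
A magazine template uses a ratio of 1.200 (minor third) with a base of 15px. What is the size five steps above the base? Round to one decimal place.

Every step multiplies by the scale ratio.
15.0 × 1.200⁵ = 15.0 × 2.48832 ≈ 37.32

37.3px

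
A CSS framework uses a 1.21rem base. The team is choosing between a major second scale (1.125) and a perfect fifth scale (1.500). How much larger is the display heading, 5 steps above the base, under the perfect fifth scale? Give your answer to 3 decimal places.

7.008rem

Major second: 1.21 × 1.125⁵ = 2.18046rem
Perfect fifth: 1.21 × 1.500⁵ = 9.18844rem
Difference: 9.18844 − 2.18046 = 7.00798rem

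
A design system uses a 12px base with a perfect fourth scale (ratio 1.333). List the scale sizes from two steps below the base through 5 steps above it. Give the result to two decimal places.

6.75px, 9.00px, 12.00px, 16.00px, 21.32px, 28.42px, 37.89px, 50.50px

Step -2: 12.0 ÷ 1.333² = 6.75
Step -1: 12.0 ÷ 1.333 = 9.00
Step 0: 12px
Step 1: 12.0 × 1.333 = 16.00
Step 2: 12.0 × 1.333² = 21.32
Step 3: 12.0 × 1.333³ = 28.42
Step 4: 12.0 × 1.333⁴ = 37.89
Step 5: 12.0 × 1.333⁵ = 50.50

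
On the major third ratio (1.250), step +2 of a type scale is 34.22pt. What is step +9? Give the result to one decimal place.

34.22 × 1.250⁷ = 34.22 × 4.76837 ≈ 163.174

163.2pt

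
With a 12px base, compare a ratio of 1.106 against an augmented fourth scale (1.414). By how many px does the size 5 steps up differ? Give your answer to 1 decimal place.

At 1.106: 12.0 × 1.106⁵ = 19.859px
Augmented fourth: 12.0 × 1.414⁵ = 67.831px
Difference: 67.831 − 19.859 = 47.972px

48.0px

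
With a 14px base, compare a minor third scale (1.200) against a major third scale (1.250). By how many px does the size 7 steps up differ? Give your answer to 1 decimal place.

16.6px

Minor third: 14.0 × 1.200⁷ = 50.165px
Major third: 14.0 × 1.250⁷ = 66.757px
Difference: 66.757 − 50.165 = 16.592px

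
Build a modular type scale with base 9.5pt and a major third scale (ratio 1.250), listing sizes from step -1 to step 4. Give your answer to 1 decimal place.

7.6pt, 9.5pt, 11.9pt, 14.8pt, 18.6pt, 23.2pt

Step -1: 9.5 ÷ 1.250 = 7.6
Step 0: 9.5pt
Step 1: 9.5 × 1.250 = 11.9
Step 2: 9.5 × 1.250² = 14.8
Step 3: 9.5 × 1.250³ = 18.6
Step 4: 9.5 × 1.250⁴ = 23.2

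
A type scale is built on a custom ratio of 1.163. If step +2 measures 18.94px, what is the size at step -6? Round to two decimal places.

5.66px

Moving from step +2 to step -6 is 8 steps down, so divide by r⁸.
18.94 ÷ 1.163⁸ = 18.94 ÷ 3.34686 ≈ 5.659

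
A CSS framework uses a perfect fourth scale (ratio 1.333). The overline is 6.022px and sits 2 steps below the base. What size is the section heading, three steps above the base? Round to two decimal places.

6.022 × 1.333⁵ = 6.022 × 4.20873 ≈ 25.345

25.34px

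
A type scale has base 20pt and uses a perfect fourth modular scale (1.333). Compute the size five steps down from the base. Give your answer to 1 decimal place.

Each step on a modular scale multiplies by the ratio, so the size n steps from the base is base × ratioⁿ.
20.0 ÷ 1.333⁵ = 20.0 ÷ 4.20873 ≈ 4.75

4.8pt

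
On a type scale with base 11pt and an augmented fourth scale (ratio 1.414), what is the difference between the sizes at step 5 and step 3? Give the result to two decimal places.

Step 3: 11.0 × 1.414³ = 31.0986pt
Step 5: 11.0 × 1.414⁵ = 62.1784pt
Difference: 62.1784 − 31.0986 = 31.0798pt

31.08pt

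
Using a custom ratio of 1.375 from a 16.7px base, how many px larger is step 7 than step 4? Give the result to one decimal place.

Step 4: 16.7 × 1.375⁴ = 59.694px
Step 7: 16.7 × 1.375⁷ = 155.180px
Difference: 155.180 − 59.694 = 95.486px

95.5px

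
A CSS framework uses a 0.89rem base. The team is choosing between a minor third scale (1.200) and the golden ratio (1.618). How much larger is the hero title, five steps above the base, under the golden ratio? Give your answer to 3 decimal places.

7.655rem

Minor third: 0.89 × 1.200⁵ = 2.21460rem
Golden ratio: 0.89 × 1.618⁵ = 9.86921rem
Difference: 9.86921 − 2.21460 = 7.65461rem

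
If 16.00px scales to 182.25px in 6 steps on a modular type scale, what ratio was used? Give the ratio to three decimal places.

r⁶ = 182.25 / 16.00, so r = (182.25/16.00)^(1/6).
r = 11.3906^(1/6) ≈ 1.5000

1.500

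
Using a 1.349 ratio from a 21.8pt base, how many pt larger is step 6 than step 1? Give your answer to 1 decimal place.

102.0pt

Step 1: 21.8 × 1.349 = 29.408pt
Step 6: 21.8 × 1.349⁶ = 131.380pt
Difference: 131.380 − 29.408 = 101.972pt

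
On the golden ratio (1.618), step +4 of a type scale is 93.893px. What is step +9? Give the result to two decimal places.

Moving from step +4 to step +9 is 5 steps up, so multiply by r⁵.
93.893 × 1.618⁵ = 93.893 × 11.08901 ≈ 1041.180

1041.18px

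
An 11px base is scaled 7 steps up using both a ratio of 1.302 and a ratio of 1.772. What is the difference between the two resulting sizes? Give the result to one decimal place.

At 1.302: 11.0 × 1.302⁷ = 69.770px
At 1.772: 11.0 × 1.772⁷ = 603.446px
Difference: 603.446 − 69.770 = 533.676px

533.7px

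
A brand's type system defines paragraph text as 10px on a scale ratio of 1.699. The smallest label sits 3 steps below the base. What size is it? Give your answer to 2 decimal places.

Each step on a modular scale multiplies by the ratio, so the size n steps from the base is base × ratioⁿ.
10.0 ÷ 1.699³ = 10.0 ÷ 4.90434 ≈ 2.04

2.04px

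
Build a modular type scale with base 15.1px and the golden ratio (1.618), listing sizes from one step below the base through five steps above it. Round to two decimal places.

Step -1: 15.1 ÷ 1.618 = 9.33
Step 0: 15.1px
Step 1: 15.1 × 1.618 = 24.43
Step 2: 15.1 × 1.618² = 39.53
Step 3: 15.1 × 1.618³ = 63.96
Step 4: 15.1 × 1.618⁴ = 103.49
Step 5: 15.1 × 1.618⁵ = 167.44

9.33px, 15.10px, 24.43px, 39.53px, 63.96px, 103.49px, 167.44px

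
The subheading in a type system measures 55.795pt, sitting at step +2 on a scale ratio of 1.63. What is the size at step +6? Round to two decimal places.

393.86pt

Moving from step +2 to step +6 is 4 steps up, so multiply by r⁴.
55.795 × 1.63⁴ = 55.795 × 7.05912 ≈ 393.863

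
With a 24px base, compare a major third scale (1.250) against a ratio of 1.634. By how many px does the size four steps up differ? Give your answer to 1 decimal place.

112.5px

Major third: 24.0 × 1.250⁴ = 58.594px
At 1.634: 24.0 × 1.634⁴ = 171.088px
Difference: 171.088 − 58.594 = 112.494px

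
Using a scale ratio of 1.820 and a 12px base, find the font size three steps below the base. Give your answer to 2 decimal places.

Every step multiplies by the scale ratio.
12.0 ÷ 1.820³ = 12.0 ÷ 6.02857 ≈ 1.99

1.99px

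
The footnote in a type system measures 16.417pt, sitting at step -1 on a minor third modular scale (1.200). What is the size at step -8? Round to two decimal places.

4.58pt

16.417 ÷ 1.200⁷ = 16.417 ÷ 3.58318 ≈ 4.582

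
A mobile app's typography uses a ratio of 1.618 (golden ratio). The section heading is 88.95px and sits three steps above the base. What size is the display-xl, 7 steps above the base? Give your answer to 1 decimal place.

609.6px

Moving from step +3 to step +7 is 4 steps up, so multiply by r⁴.
88.95 × 1.618⁴ = 88.95 × 6.85353 ≈ 609.621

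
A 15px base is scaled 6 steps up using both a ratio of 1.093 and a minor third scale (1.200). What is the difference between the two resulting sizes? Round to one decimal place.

19.2px

At 1.093: 15.0 × 1.093⁶ = 25.575px
Minor third: 15.0 × 1.200⁶ = 44.790px
Difference: 44.790 − 25.575 = 19.215px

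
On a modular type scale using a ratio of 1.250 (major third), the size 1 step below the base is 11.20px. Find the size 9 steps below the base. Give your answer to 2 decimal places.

11.20 ÷ 1.250⁸ = 11.20 ÷ 5.96046 ≈ 1.879

1.88px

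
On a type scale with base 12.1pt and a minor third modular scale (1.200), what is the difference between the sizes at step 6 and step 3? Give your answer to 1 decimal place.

Step 3: 12.1 × 1.200³ = 20.909pt
Step 6: 12.1 × 1.200⁶ = 36.130pt
Difference: 36.130 − 20.909 = 15.221pt

15.2pt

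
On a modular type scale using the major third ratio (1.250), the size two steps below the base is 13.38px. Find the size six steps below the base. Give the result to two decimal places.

5.48px

13.38 ÷ 1.250⁴ = 13.38 ÷ 2.44141 ≈ 5.480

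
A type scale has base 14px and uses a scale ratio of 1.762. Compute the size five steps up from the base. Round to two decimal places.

14.0 × 1.762⁵ = 14.0 × 16.98359 ≈ 237.77

237.77px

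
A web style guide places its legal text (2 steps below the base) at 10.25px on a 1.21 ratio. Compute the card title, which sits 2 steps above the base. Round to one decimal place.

10.25 × 1.21⁴ = 10.25 × 2.14359 ≈ 21.972

22.0px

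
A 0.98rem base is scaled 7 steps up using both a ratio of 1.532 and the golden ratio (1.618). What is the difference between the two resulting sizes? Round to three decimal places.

At 1.532: 0.98 × 1.532⁷ = 19.41053rem
Golden ratio: 0.98 × 1.618⁷ = 28.44957rem
Difference: 28.44957 − 19.41053 = 9.03904rem

9.039rem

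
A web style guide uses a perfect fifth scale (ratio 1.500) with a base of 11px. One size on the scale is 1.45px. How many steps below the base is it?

1.500ⁿ = 11 / 1.45 = 7.5862
n = ln(7.5862) / ln(1.500) = 2.0263 / 0.4055 ≈ 5.00

5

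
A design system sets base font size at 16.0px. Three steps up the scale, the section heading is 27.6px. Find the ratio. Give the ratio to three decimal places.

The ratio satisfies 16.0 × r³ = 27.6, so r = (27.6 / 16.0)^(1/3).
r = 1.7250^(1/3) ≈ 1.1993

1.199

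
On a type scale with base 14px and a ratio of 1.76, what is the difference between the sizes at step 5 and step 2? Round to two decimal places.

193.06px

Step 2: 14.0 × 1.76² = 43.3664px
Step 5: 14.0 × 1.76⁵ = 236.4239px
Difference: 236.4239 − 43.3664 = 193.0575px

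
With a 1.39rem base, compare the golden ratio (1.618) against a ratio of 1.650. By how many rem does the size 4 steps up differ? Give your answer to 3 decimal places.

Golden ratio: 1.39 × 1.618⁴ = 9.52640rem
At 1.650: 1.39 × 1.650⁴ = 10.30269rem
Difference: 10.30269 − 9.52640 = 0.77629rem

0.776rem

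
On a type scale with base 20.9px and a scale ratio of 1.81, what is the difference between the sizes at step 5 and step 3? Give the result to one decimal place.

Step 3: 20.9 × 1.81³ = 123.932px
Step 5: 20.9 × 1.81⁵ = 406.012px
Difference: 406.012 − 123.932 = 282.080px

282.1px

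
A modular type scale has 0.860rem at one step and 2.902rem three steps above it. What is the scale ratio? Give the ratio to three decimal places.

1.500

r³ = 2.902 / 0.860, so r = (2.902/0.860)^(1/3).
r = 3.3744^(1/3) ≈ 1.4999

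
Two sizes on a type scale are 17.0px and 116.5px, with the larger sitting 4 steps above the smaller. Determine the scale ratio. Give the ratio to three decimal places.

1.618

r⁴ = 116.5 / 17.0, so r = (116.5/17.0)^(1/4).
r = 6.8529^(1/4) ≈ 1.6180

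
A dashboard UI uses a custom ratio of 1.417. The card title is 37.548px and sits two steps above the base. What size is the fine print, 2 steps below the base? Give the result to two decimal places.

9.31px

Moving from step +2 to step -2 is 4 steps down, so divide by r⁴.
37.548 ÷ 1.417⁴ = 37.548 ÷ 4.03162 ≈ 9.313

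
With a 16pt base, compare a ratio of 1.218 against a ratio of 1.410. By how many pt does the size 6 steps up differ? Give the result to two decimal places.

At 1.218: 16.0 × 1.218⁶ = 52.2401pt
At 1.410: 16.0 × 1.410⁶ = 125.7288pt
Difference: 125.7288 − 52.2401 = 73.4887pt

73.49pt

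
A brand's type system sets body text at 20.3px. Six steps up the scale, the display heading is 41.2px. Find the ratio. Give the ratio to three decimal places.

1.125

r⁶ = 41.2 / 20.3, so r = (41.2/20.3)^(1/6).
r = 2.0296^(1/6) ≈ 1.1252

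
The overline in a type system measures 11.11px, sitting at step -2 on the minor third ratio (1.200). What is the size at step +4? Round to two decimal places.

33.17px

Moving from step -2 to step +4 is 6 steps up, so multiply by r⁶.
11.11 × 1.200⁶ = 11.11 × 2.98598 ≈ 33.174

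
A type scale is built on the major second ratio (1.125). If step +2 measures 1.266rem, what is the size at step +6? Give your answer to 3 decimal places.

The gap is 6 − (2) = 4 steps, so the factor is 1.125^4.
1.266 × 1.125⁴ = 1.266 × 1.60181 ≈ 2.028

2.028rem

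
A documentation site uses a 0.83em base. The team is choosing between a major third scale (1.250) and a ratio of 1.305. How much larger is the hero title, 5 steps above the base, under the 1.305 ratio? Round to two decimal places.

Major third: 0.83 × 1.250⁵ = 2.5330em
At 1.305: 0.83 × 1.305⁵ = 3.1415em
Difference: 3.1415 − 2.5330 = 0.6085em

0.61em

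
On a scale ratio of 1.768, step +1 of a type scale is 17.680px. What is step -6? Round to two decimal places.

0.33px

Moving from step +1 to step -6 is 7 steps down, so divide by r⁷.
17.680 ÷ 1.768⁷ = 17.680 ÷ 53.99777 ≈ 0.327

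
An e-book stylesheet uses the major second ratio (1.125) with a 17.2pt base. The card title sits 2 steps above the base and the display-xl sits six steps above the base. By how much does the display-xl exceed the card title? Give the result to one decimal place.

13.1pt

Step 2: 17.2 × 1.125² = 21.769pt
Step 6: 17.2 × 1.125⁶ = 34.869pt
Difference: 34.869 − 21.769 = 13.100pt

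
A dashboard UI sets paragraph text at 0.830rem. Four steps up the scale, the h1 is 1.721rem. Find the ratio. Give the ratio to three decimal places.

1.200

r⁴ = 1.721 / 0.830, so r = (1.721/0.830)^(1/4).
r = 2.0735^(1/4) ≈ 1.2000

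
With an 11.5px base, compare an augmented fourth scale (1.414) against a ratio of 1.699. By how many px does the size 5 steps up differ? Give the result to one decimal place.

97.8px

Augmented fourth: 11.5 × 1.414⁵ = 65.005px
At 1.699: 11.5 × 1.699⁵ = 162.804px
Difference: 162.804 − 65.005 = 97.799px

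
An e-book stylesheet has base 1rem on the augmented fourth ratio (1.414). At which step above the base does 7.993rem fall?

6

1.414ⁿ = 7.993 / 1 = 7.9930
n = ln(7.9930) / ln(1.414) = 2.0786 / 0.3464 ≈ 6.00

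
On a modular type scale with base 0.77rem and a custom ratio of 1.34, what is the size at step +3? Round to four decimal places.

1.8527rem

0.77 × 1.34³ = 0.77 × 2.40610 ≈ 1.8527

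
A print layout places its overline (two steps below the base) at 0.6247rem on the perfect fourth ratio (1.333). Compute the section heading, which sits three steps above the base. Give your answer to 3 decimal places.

Moving from step -2 to step +3 is 5 steps up, so multiply by r⁵.
0.6247 × 1.333⁵ = 0.6247 × 4.20873 ≈ 2.629

2.629rem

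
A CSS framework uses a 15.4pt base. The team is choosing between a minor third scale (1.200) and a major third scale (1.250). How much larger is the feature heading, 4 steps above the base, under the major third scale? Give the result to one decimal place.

5.7pt

Minor third: 15.4 × 1.200⁴ = 31.933pt
Major third: 15.4 × 1.250⁴ = 37.598pt
Difference: 37.598 − 31.933 = 5.665pt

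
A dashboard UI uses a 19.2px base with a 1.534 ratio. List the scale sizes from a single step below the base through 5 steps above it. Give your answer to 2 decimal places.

12.52px, 19.20px, 29.45px, 45.18px, 69.31px, 106.32px, 163.09px

Step -1: 19.2 ÷ 1.534 = 12.52
Step 0: 19.2px
Step 1: 19.2 × 1.534 = 29.45
Step 2: 19.2 × 1.534² = 45.18
Step 3: 19.2 × 1.534³ = 69.31
Step 4: 19.2 × 1.534⁴ = 106.32
Step 5: 19.2 × 1.534⁵ = 163.09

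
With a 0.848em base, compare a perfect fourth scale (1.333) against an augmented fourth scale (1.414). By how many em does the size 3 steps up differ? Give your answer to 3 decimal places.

0.389em

Perfect fourth: 0.848 × 1.333³ = 2.00857em
Augmented fourth: 0.848 × 1.414³ = 2.39742em
Difference: 2.39742 − 2.00857 = 0.38885em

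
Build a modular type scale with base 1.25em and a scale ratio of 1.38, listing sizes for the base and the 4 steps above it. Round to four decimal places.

1.2500em, 1.7250em, 2.3805em, 3.2851em, 4.5334em

Step 0: 1.25em
Step 1: 1.25 × 1.38 = 1.7250
Step 2: 1.25 × 1.38² = 2.3805
Step 3: 1.25 × 1.38³ = 3.2851
Step 4: 1.25 × 1.38⁴ = 4.5334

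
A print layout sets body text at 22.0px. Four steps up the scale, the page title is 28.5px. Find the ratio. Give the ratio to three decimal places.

1.067

r⁴ = 28.5 / 22.0, so r = (28.5/22.0)^(1/4).
r = 1.2955^(1/4) ≈ 1.0669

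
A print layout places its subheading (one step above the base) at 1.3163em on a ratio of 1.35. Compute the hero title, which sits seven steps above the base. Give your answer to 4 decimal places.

7.9681em

1.3163 × 1.35⁶ = 1.3163 × 6.05345 ≈ 7.9681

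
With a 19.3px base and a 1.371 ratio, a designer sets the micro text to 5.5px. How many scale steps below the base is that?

4

1.371ⁿ = 19.3 / 5.5 = 3.5091
n = ln(3.5091) / ln(1.371) = 1.2554 / 0.3155 ≈ 3.98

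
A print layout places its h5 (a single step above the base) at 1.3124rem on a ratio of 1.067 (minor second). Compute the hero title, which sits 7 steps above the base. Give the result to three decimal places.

1.937rem

1.3124 × 1.067⁶ = 1.3124 × 1.47566 ≈ 1.937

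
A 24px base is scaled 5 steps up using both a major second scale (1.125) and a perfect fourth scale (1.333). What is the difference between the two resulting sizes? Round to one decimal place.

Major second: 24.0 × 1.125⁵ = 43.249px
Perfect fourth: 24.0 × 1.333⁵ = 101.009px
Difference: 101.009 − 43.249 = 57.760px

57.8px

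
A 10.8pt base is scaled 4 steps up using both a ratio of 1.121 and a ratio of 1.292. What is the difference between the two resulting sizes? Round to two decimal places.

At 1.121: 10.8 × 1.121⁴ = 17.0548pt
At 1.292: 10.8 × 1.292⁴ = 30.0936pt
Difference: 30.0936 − 17.0548 = 13.0388pt

13.04pt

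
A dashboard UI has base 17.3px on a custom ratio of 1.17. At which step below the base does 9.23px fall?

4

1.17ⁿ = 17.3 / 9.23 = 1.8743
n = ln(1.8743) / ln(1.17) = 0.6282 / 0.1570 ≈ 4.00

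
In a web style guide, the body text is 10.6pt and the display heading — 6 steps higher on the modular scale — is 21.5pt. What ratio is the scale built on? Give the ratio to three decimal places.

r⁶ = 21.5 / 10.6, so r = (21.5/10.6)^(1/6).
r = 2.0283^(1/6) ≈ 1.1251

1.125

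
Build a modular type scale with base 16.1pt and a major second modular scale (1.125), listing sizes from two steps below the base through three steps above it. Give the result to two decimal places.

12.72pt, 14.31pt, 16.10pt, 18.11pt, 20.38pt, 22.92pt

Step -2: 16.1 ÷ 1.125² = 12.72
Step -1: 16.1 ÷ 1.125 = 14.31
Step 0: 16.1pt
Step 1: 16.1 × 1.125 = 18.11
Step 2: 16.1 × 1.125² = 20.38
Step 3: 16.1 × 1.125³ = 22.92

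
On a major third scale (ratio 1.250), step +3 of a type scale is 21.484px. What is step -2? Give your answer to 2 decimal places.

21.484 ÷ 1.250⁵ = 21.484 ÷ 3.05176 ≈ 7.040

7.04px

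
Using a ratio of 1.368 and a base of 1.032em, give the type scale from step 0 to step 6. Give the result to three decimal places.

Step 0: 1.032em
Step 1: 1.032 × 1.368 = 1.412
Step 2: 1.032 × 1.368² = 1.931
Step 3: 1.032 × 1.368³ = 2.642
Step 4: 1.032 × 1.368⁴ = 3.614
Step 5: 1.032 × 1.368⁵ = 4.944
Step 6: 1.032 × 1.368⁶ = 6.764

1.032em, 1.412em, 1.931em, 2.642em, 3.614em, 4.944em, 6.764em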